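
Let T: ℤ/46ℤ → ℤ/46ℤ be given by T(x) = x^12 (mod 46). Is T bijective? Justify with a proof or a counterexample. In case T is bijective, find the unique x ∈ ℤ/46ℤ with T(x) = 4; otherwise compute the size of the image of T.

24

T(22): Repeated squaring mod 46: 22^1 ≡ 22, 22^2 ≡ 22² = 484 ≡ 24, 22^4 ≡ 24² = 576 ≡ 24, 22^8 ≡ 24² = 576 ≡ 24. Since 12 = 8 + 4, 22^12 ≡ 24·24: 24·24 = 576 ≡ 24. So 22^12 ≡ 24 (mod 46).
T(24): Repeated squaring mod 46: 24^1 ≡ 24, 24^2 ≡ 24² = 576 ≡ 24, 24^4 ≡ 24² = 576 ≡ 24, 24^8 ≡ 24² = 576 ≡ 24. Since 12 = 8 + 4, 24^12 ≡ 24·24: 24·24 = 576 ≡ 24. So 24^12 ≡ 24 (mod 46).
So T(22) = T(24) = 24 while 22 ≠ 24, hence T is not injective, hence not bijective.
Since T is not bijective, we determine |image(T)|. Computing x^12 mod 46 for each x (by repeated squaring, reducing mod 46 at every step), the values T(0), T(1), …, T(45) are: 0, 1, 2, 3, 4, 41, 6, 39, 8, 9, 36, 35, 12, 13, 32, 31, 16, 29, 18, 27, 26, 25, 24, 23, 24, 25, 26, 27, 18, 29, 16, 31, 32, 13, 12, 35, 36, 9, 8, 39, 6, 41, 4, 3, 2, 1.
The distinct values are {0, 1, 2, 3, 4, 6, 8, 9, 12, 13, 16, 18, 23, 24, 25, 26, 27, 29, 31, 32, 35, 36, 39, 41}; there are 24 of them.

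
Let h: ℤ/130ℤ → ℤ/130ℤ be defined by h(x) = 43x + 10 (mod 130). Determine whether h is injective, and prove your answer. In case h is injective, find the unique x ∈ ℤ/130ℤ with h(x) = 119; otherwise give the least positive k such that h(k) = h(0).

Suppose h(a) = h(b) in ℤ/130ℤ. Then 43a + 10 ≡ 43b + 10 (mod 130), so 43(a − b) ≡ 0 (mod 130).
Since gcd(43, 130) = 1, 43 is invertible modulo 130, so a − b ≡ 0 (mod 130), i.e. a = b.
Hence h is injective.
We now compute 43⁻¹ mod 130 explicitly. Euclid's algorithm: 130 = 3·43 + 1; back-substituting gives 1 = 127·43 − 42·130, so 43⁻¹ ≡ 127 (mod 130).
Since h is injective, we find h⁻¹(119): we need 43x ≡ 119 − 10 ≡ 109 (mod 130). Using 43⁻¹ = 127: x ≡ 127·109 = 13843 = 106·130 + 63, so x = 63.
Check: h(63) = 43·63 + 10 = 2719 = 20·130 + 119 ≡ 119 (mod 130).

63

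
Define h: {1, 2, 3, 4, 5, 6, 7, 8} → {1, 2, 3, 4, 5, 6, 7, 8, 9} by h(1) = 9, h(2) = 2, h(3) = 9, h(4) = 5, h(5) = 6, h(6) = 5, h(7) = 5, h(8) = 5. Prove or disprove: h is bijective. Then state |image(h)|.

h(1) = 9 = h(3) with 1 ≠ 3, so h is not injective, hence not bijective.
The image of h is {2, 5, 6, 9}, which has 4 elements.

4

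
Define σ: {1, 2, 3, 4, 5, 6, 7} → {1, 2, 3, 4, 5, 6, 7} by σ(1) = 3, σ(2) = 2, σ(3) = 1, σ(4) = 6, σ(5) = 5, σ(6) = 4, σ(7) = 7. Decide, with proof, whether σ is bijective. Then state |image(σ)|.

The values 3, 2, 1, 6, 5, 4, 7 are a permutation of {1, 2, 3, 4, 5, 6, 7}: each element appears exactly once.
So σ is injective and surjective, hence bijective.
The image of σ is {1, 2, 3, 4, 5, 6, 7}, which has 7 elements.

7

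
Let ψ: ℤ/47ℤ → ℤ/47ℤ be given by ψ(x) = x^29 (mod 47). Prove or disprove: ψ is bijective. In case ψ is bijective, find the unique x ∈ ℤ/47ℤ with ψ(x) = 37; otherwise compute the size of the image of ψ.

36

Since 47 is prime, the nonzero elements of ℤ/47ℤ form a cyclic group of order 46.
As gcd(29, 46) = 1, raising to the 29th power is a bijection on this group: if s^29 ≡ t^29 then (st^{−1})^29 = 1, and the only element of order dividing gcd(29, 46) = 1 is 1, so s = t.
With ψ(0) = 0 this makes ψ injective on all of ℤ/47ℤ, hence bijective (finite equal-size domain and codomain). In particular ψ is bijective.
Since ψ is bijective, we find the preimage of 37. The inverse of x ↦ x^29 on (ℤ/47ℤ)^× is x ↦ x^27, because 29·27 = 783 = 17·46 + 1 ≡ 1 (mod 46) and x^{46} = 1 for x ≠ 0 (Fermat). So ψ⁻¹(37) = 37^27 mod 47.
Repeated squaring mod 47: 37^1 ≡ 37, 37^2 ≡ 37² = 1369 ≡ 6, 37^4 ≡ 6² = 36, 37^8 ≡ 36² = 1296 ≡ 27, 37^16 ≡ 27² = 729 ≡ 24. Since 27 = 16 + 8 + 2 + 1, 37^27 ≡ 24·27·6·37: 24·27 = 648 ≡ 37, then 37·6 = 222 ≡ 34, then 34·37 = 1258 ≡ 36. So 37^27 ≡ 36 (mod 47).
Hence ψ⁻¹(37) = 36.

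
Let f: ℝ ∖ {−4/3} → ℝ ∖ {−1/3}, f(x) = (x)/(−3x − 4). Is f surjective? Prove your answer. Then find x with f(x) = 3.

-6/5

For any y ≠ −1/3, solving y(−3x − 4) = x for x gives a well-defined x ≠ −4/3. So f is surjective.
Solving f(x) = 3: cross-multiplying gives x = 3(−3x − 4), which rearranges to 10x = −12, so x = −6/5.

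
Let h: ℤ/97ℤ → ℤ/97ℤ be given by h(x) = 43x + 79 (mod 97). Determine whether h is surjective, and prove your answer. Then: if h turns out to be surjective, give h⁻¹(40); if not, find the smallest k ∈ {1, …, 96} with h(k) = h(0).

60

Since gcd(43, 97) = 1, 43 is invertible modulo 97. Euclid's algorithm: 97 = 2·43 + 11, 43 = 3·11 + 10, 11 = 1·10 + 1; back-substituting gives 1 = 88·43 − 39·97, so 43⁻¹ ≡ 88 (mod 97).
Then y ↦ 88(y − 79) is a two-sided inverse to h, so every y ∈ ℤ/97ℤ has a preimage.
Hence h is surjective.
Since h is surjective, we compute h⁻¹(40): solve 43x + 79 ≡ 40 (mod 97), i.e. 43x ≡ 58 (mod 97).
Multiplying by 43⁻¹ = 88 gives x ≡ 88·58 = 5104 = 52·97 + 60 ≡ 60 (mod 97).
Check: h(60) = 43·60 + 79 = 2659 = 27·97 + 40 ≡ 40 (mod 97).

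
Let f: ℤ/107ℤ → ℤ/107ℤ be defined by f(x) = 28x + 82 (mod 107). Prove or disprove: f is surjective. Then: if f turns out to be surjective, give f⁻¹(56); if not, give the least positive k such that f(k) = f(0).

22

By definition, surjectivity means every element of the codomain has a preimage under f.
Since gcd(28, 107) = 1, 28 is invertible modulo 107. Euclid's algorithm: 107 = 3·28 + 23, 28 = 1·23 + 5, 23 = 4·5 + 3, 5 = 1·3 + 2, 3 = 1·2 + 1; back-substituting gives 1 = 65·28 − 17·107, so 28⁻¹ ≡ 65 (mod 107).
Then y ↦ 65(y − 82) is a two-sided inverse to f, so every y ∈ ℤ/107ℤ has a preimage.
Therefore f is surjective.
Since f is surjective, we compute f⁻¹(56): solve 28x + 82 ≡ 56 (mod 107), i.e. 28x ≡ 81 (mod 107).
Multiplying by 28⁻¹ = 65 gives x ≡ 65·81 = 5265 = 49·107 + 22 ≡ 22 (mod 107).
Check: f(22) = 28·22 + 82 = 698 = 6·107 + 56 ≡ 56 (mod 107).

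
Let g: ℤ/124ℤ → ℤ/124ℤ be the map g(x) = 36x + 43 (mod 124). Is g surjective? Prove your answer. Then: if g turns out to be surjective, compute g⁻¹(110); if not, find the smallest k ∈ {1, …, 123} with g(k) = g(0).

Since gcd(36, 124) = 4, we have 36x ≡ 0 (mod 4) for all x, so g(x) ≡ 3 (mod 4).
But 0 ≢ 3 (mod 4), so 0 ∈ ℤ/124ℤ has no preimage. Thus g is not surjective.
Since g is not surjective, we find the least positive k with g(k) = g(0): this means 36k ≡ 0 (mod 124), i.e. 124 ∣ 36k. Since gcd(36, 124) = 4, dividing through by 4 this holds exactly when 31 ∣ 9k, and as gcd(9, 31) = 1, exactly when 31 ∣ k.
The smallest positive such k is 31.

31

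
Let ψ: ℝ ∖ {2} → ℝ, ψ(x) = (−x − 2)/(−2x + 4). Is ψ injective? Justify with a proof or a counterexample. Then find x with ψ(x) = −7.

Suppose ψ(u) = ψ(v). Cross-multiplying: (−u − 2)(−2v + 4) = (−v − 2)(−2u + 4).
Expanding both sides and cancelling the symmetric terms leaves −8·(u − v) = 0. Since −8 ≠ 0, u = v. Hence ψ is injective.
Solving ψ(x) = −7: cross-multiplying gives −x − 2 = −7(−2x + 4), which rearranges to −15x = −26, so x = 26/15.

26/15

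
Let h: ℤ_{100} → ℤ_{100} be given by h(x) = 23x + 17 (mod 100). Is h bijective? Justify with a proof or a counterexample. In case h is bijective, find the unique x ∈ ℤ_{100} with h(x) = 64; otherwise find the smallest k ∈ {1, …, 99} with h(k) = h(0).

89

Suppose h(s) = h(t) in ℤ_{100}. Then 23s + 17 ≡ 23t + 17 (mod 100), so 23(s − t) ≡ 0 (mod 100).
Since gcd(23, 100) = 1, 23 is invertible modulo 100, thus s − t ≡ 0 (mod 100), i.e. s = t.
We now compute 23⁻¹ mod 100 explicitly. Euclid's algorithm: 100 = 4·23 + 8, 23 = 2·8 + 7, 8 = 1·7 + 1; back-substituting gives 1 = 87·23 − 20·100, so 23⁻¹ ≡ 87 (mod 100).
Then y ↦ 87(y − 17) is a two-sided inverse to h, so every y ∈ ℤ_{100} has a preimage.
So h is bijective.
Since h is bijective, we compute h⁻¹(64): solve 23x + 17 ≡ 64 (mod 100), i.e. 23x ≡ 47 (mod 100).
Multiplying by 23⁻¹ = 87 gives x ≡ 87·47 = 4089 = 40·100 + 89 ≡ 89 (mod 100).
Check: h(89) = 23·89 + 17 = 2064 = 20·100 + 64 ≡ 64 (mod 100).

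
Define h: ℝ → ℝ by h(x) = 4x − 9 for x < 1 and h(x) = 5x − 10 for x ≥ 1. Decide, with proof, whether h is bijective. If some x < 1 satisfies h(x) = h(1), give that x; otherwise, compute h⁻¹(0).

Both pieces are strictly increasing (slopes 4 and 5), so each is injective on its own interval.
The left piece maps (−∞, 1) onto (−∞, −5); the right piece maps [1, ∞) onto [−5, ∞).
Since −5 = −5, the images partition ℝ: h is injective and surjective, hence bijective.
Because the two images are disjoint, no x < 1 has h(x) = h(1), so we compute h⁻¹(0): 0 lies in [−5, ∞), so solve 5x − 10 = 0: x = (0 + 10)/5 = 2.

2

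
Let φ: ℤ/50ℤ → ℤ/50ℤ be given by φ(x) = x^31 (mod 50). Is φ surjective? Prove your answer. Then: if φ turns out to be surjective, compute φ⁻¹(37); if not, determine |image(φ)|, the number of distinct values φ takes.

42

φ(0) = 0^31 = 0.
φ(10): Repeated squaring mod 50: 10^1 ≡ 10, 10^2 ≡ 10² = 100 ≡ 0, 10^4 ≡ 0² = 0, 10^8 ≡ 0² = 0, 10^16 ≡ 0² = 0. Since 31 = 16 + 8 + 4 + 2 + 1, 10^31 ≡ 0·0·0·0·10: 0·0 = 0, then 0·0 = 0, then 0·0 = 0, then 0·10 = 0. So 10^31 ≡ 0 (mod 50).
So φ(0) = φ(10) = 0 while 0 ≠ 10, so φ is not injective.
A non-injective map from the 50-element set ℤ/50ℤ to itself takes at most 49 distinct values, so it cannot be surjective. So φ is not surjective.
Since φ is not surjective, we determine |image(φ)|. Computing x^31 mod 50 for each x (by repeated squaring, reducing mod 50 at every step), the values φ(0), φ(1), …, φ(49) are: 0, 1, 48, 47, 4, 25, 6, 43, 42, 9, 0, 11, 38, 37, 14, 25, 16, 33, 32, 19, 0, 21, 28, 27, 24, 25, 26, 23, 22, 29, 0, 31, 18, 17, 34, 25, 36, 13, 12, 39, 0, 41, 8, 7, 44, 25, 46, 3, 2, 49.
The distinct values are {0, 1, 2, 3, 4, 6, 7, 8, 9, 11, 12, 13, 14, 16, 17, 18, 19, 21, 22, 23, 24, 25, 26, 27, 28, 29, 31, 32, 33, 34, 36, 37, 38, 39, 41, 42, 43, 44, 46, 47, 48, 49}; there are 42 of them.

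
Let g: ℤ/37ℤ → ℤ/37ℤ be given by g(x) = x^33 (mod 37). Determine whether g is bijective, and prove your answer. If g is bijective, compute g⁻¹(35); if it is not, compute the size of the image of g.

g(3): Repeated squaring mod 37: 3^1 ≡ 3, 3^2 ≡ 3² = 9, 3^4 ≡ 9² = 81 ≡ 7, 3^8 ≡ 7² = 49 ≡ 12, 3^16 ≡ 12² = 144 ≡ 33, 3^32 ≡ 33² = 1089 ≡ 16. Since 33 = 32 + 1, 3^33 ≡ 16·3: 16·3 = 48 ≡ 11. So 3^33 ≡ 11 (mod 37).
g(4): Repeated squaring mod 37: 4^1 ≡ 4, 4^2 ≡ 4² = 16, 4^4 ≡ 16² = 256 ≡ 34, 4^8 ≡ 34² = 1156 ≡ 9, 4^16 ≡ 9² = 81 ≡ 7, 4^32 ≡ 7² = 49 ≡ 12. Since 33 = 32 + 1, 4^33 ≡ 12·4: 12·4 = 48 ≡ 11. So 4^33 ≡ 11 (mod 37).
So g(3) = g(4) = 11 while 3 ≠ 4, hence g is not injective, hence not bijective.
Since g is not bijective, we determine |image(g)|. Computing x^33 mod 37 for each x (by repeated squaring, reducing mod 37 at every step), the values g(0), g(1), …, g(36) are: 0, 1, 14, 11, 11, 8, 6, 26, 6, 10, 1, 36, 10, 8, 31, 14, 10, 23, 29, 8, 14, 27, 23, 6, 29, 27, 1, 36, 27, 31, 11, 31, 29, 26, 26, 23, 36.
The distinct values are {0, 1, 6, 8, 10, 11, 14, 23, 26, 27, 29, 31, 36}; there are 13 of them.

13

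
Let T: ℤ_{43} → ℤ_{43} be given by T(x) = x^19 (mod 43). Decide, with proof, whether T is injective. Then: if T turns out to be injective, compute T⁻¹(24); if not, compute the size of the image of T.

Since 43 is prime, the nonzero elements of ℤ_{43} form a cyclic group of order 42.
As gcd(19, 42) = 1, raising to the 19th power is a bijection on this group: if u^19 ≡ v^19 then (uv^{−1})^19 = 1, and the only element of order dividing gcd(19, 42) = 1 is 1, so u = v.
With T(0) = 0 this makes T injective on all of ℤ_{43}, hence bijective (finite equal-size domain and codomain). In particular T is injective.
Since T is injective, we find the preimage of 24. The inverse of x ↦ x^19 on (ℤ_{43})^× is x ↦ x^31, because 19·31 = 589 = 14·42 + 1 ≡ 1 (mod 42) and x^{42} = 1 for x ≠ 0 (Fermat). So T⁻¹(24) = 24^31 mod 43.
Repeated squaring mod 43: 24^1 ≡ 24, 24^2 ≡ 24² = 576 ≡ 17, 24^4 ≡ 17² = 289 ≡ 31, 24^8 ≡ 31² = 961 ≡ 15, 24^16 ≡ 15² = 225 ≡ 10. Since 31 = 16 + 8 + 4 + 2 + 1, 24^31 ≡ 10·15·31·17·24: 10·15 = 150 ≡ 21, then 21·31 = 651 ≡ 6, then 6·17 = 102 ≡ 16, then 16·24 = 384 ≡ 40. So 24^31 ≡ 40 (mod 43).
Hence T⁻¹(24) = 40.

40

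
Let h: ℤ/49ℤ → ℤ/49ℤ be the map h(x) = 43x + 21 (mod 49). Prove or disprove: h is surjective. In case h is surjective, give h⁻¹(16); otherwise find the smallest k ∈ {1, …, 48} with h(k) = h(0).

Since gcd(43, 49) = 1, 43 is invertible modulo 49. Euclid's algorithm: 49 = 1·43 + 6, 43 = 7·6 + 1; back-substituting gives 1 = 8·43 − 7·49, so 43⁻¹ ≡ 8 (mod 49).
Then y ↦ 8(y − 21) is a two-sided inverse to h, so every y ∈ ℤ/49ℤ has a preimage.
Therefore h is surjective.
Since h is surjective, we find h⁻¹(16): we need 43x ≡ 16 − 21 ≡ 44 (mod 49). Using 43⁻¹ = 8: x ≡ 8·44 = 352 = 7·49 + 9, so x = 9.
Check: h(9) = 43·9 + 21 = 408 = 8·49 + 16 ≡ 16 (mod 49).

9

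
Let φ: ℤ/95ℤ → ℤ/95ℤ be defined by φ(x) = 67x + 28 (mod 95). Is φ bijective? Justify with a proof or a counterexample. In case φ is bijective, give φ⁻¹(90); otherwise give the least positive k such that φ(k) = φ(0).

86

By definition, φ is injective if φ(a) = φ(b) implies a = b.
Suppose φ(a) = φ(b) in ℤ/95ℤ. Then 67a + 28 ≡ 67b + 28 (mod 95), hence 67(a − b) ≡ 0 (mod 95).
Since gcd(67, 95) = 1, 67 is invertible modulo 95, so a − b ≡ 0 (mod 95), i.e. a = b.
We now compute 67⁻¹ mod 95 explicitly. Euclid's algorithm: 95 = 1·67 + 28, 67 = 2·28 + 11, 28 = 2·11 + 6, 11 = 1·6 + 5, 6 = 1·5 + 1; back-substituting gives 1 = 78·67 − 55·95, so 67⁻¹ ≡ 78 (mod 95).
For any y ∈ ℤ/95ℤ, x = 78(y − 28) mod 95 satisfies φ(x) = 67·78(y − 28) + 28 ≡ y (since 67·78 ≡ 1 mod 95). So every y has a preimage.
Therefore φ is bijective.
Since φ is bijective, we compute φ⁻¹(90): solve 67x + 28 ≡ 90 (mod 95), i.e. 67x ≡ 62 (mod 95).
Multiplying by 67⁻¹ = 78 gives x ≡ 78·62 = 4836 = 50·95 + 86 ≡ 86 (mod 95).
Check: φ(86) = 67·86 + 28 = 5790 = 60·95 + 90 ≡ 90 (mod 95).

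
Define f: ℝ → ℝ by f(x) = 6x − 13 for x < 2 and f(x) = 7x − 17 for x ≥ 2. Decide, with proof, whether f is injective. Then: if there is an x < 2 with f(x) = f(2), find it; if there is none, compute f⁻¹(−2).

5/3

Both pieces are strictly increasing (slopes 6 and 7), so each is injective on its own interval.
The left piece maps (−∞, 2) onto (−∞, −1); the right piece maps [2, ∞) onto [−3, ∞).
These images overlap. In particular f(2) = −3 (right piece), and solving 6x − 13 = −3 on the left piece gives x = 5/3 < 2.
So f(5/3) = f(2) with 5/3 ≠ 2, and f is not injective. This x = 5/3 is the requested value below 2.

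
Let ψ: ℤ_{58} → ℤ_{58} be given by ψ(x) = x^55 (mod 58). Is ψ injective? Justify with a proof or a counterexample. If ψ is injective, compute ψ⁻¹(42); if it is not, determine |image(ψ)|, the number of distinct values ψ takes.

Computing x^55 mod 58 for each x (by repeated squaring, reducing mod 58 at every step), the values ψ(0), ψ(1), …, ψ(57) are: 0, 1, 44, 39, 22, 35, 34, 25, 40, 13, 32, 37, 46, 9, 56, 31, 20, 41, 50, 55, 16, 47, 4, 53, 52, 7, 48, 43, 28, 29, 30, 15, 10, 51, 6, 5, 54, 11, 42, 3, 8, 17, 38, 27, 2, 49, 12, 21, 26, 45, 18, 33, 24, 23, 36, 19, 14, 57.
Every element of ℤ_{58} appears exactly once in this list, so ψ is a bijection, and in particular injective.
Since ψ is injective, we read off the preimage of 42 from the same table: ψ(38) = 42, so ψ⁻¹(42) = 38.

38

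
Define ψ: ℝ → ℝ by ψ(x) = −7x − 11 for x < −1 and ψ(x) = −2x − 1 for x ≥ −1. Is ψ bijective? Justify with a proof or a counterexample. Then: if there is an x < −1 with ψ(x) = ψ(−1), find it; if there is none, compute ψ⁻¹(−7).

-12/7

Both pieces are strictly decreasing (slopes −7 and −2), so each is injective on its own interval.
The left piece maps (−∞, −1) onto (−4, ∞); the right piece maps [−1, ∞) onto (−∞, 1].
These images overlap. In particular ψ(−1) = 1 (right piece), and solving −7x − 11 = 1 on the left piece gives x = −12/7 < −1.
So ψ(−12/7) = ψ(−1) with −12/7 ≠ −1, and ψ is not injective, hence not bijective. This x = −12/7 is the requested value below −1.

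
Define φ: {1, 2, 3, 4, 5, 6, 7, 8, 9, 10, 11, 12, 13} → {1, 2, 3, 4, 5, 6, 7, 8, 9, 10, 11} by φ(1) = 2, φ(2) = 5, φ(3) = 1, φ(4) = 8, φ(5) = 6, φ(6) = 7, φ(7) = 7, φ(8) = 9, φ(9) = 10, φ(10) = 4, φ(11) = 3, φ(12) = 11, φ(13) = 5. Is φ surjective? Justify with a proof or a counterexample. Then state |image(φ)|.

Every element of the codomain has a preimage: 1 = φ(3), 2 = φ(1), 3 = φ(11), 4 = φ(10), 5 = φ(2), 6 = φ(5), 7 = φ(6), 8 = φ(4), 9 = φ(8), 10 = φ(9), 11 = φ(12).
So φ is surjective.
The image of φ is {1, 2, 3, 4, 5, 6, 7, 8, 9, 10, 11}, which has 11 elements.

11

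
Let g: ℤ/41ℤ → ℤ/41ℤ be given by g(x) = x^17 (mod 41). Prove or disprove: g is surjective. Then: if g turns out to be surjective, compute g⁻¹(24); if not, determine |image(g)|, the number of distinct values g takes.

Since 41 is prime, the nonzero elements of ℤ/41ℤ form a cyclic group of order 40.
As gcd(17, 40) = 1, raising to the 17th power is a bijection on this group: if a^17 ≡ b^17 then (ab^{−1})^17 = 1, and the only element of order dividing gcd(17, 40) = 1 is 1, so a = b.
With g(0) = 0 this makes g injective on all of ℤ/41ℤ, hence bijective (finite equal-size domain and codomain). In particular g is surjective.
Since g is surjective, we find the preimage of 24. The inverse of x ↦ x^17 on (ℤ/41ℤ)^× is x ↦ x^33, because 17·33 = 561 = 14·40 + 1 ≡ 1 (mod 40) and x^{40} = 1 for x ≠ 0 (Fermat). So g⁻¹(24) = 24^33 mod 41.
Repeated squaring mod 41: 24^1 ≡ 24, 24^2 ≡ 24² = 576 ≡ 2, 24^4 ≡ 2² = 4, 24^8 ≡ 4² = 16, 24^16 ≡ 16² = 256 ≡ 10, 24^32 ≡ 10² = 100 ≡ 18. Since 33 = 32 + 1, 24^33 ≡ 18·24: 18·24 = 432 ≡ 22. So 24^33 ≡ 22 (mod 41).
Hence g⁻¹(24) = 22.

22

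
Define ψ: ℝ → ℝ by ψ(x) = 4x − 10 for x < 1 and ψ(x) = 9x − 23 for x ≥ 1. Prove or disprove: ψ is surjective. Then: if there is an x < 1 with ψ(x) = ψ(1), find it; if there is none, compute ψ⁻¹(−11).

-1

Both pieces are strictly increasing (slopes 4 and 9), so each is injective on its own interval.
The left piece maps (−∞, 1) onto (−∞, −6); the right piece maps [1, ∞) onto [−14, ∞).
The union (−∞, −6) ∪ [−14, ∞) covers ℝ, so ψ is surjective.
For the follow-up: the images overlap, so an x < 1 with ψ(x) = ψ(1) exists. ψ(1) = −14; solving 4x − 10 = −14 for x < 1 gives x = (−14 + 10)/4 = −1.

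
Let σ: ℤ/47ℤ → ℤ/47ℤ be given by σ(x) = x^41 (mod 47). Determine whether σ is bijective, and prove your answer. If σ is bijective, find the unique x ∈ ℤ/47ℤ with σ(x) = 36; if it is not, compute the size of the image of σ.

9

Since 47 is prime, the nonzero elements of ℤ/47ℤ form a cyclic group of order 46.
As gcd(41, 46) = 1, raising to the 41st power is a bijection on this group: if s^41 ≡ t^41 then (st^{−1})^41 = 1, and the only element of order dividing gcd(41, 46) = 1 is 1, so s = t.
With σ(0) = 0 this makes σ injective on all of ℤ/47ℤ, hence bijective (finite equal-size domain and codomain). In particular σ is bijective.
Since σ is bijective, we find the preimage of 36. The inverse of x ↦ x^41 on (ℤ/47ℤ)^× is x ↦ x^9, because 41·9 = 369 = 8·46 + 1 ≡ 1 (mod 46) and x^{46} = 1 for x ≠ 0 (Fermat). So σ⁻¹(36) = 36^9 mod 47.
Repeated squaring mod 47: 36^1 ≡ 36, 36^2 ≡ 36² = 1296 ≡ 27, 36^4 ≡ 27² = 729 ≡ 24, 36^8 ≡ 24² = 576 ≡ 12. Since 9 = 8 + 1, 36^9 ≡ 12·36: 12·36 = 432 ≡ 9. So 36^9 ≡ 9 (mod 47).
Hence σ⁻¹(36) = 9.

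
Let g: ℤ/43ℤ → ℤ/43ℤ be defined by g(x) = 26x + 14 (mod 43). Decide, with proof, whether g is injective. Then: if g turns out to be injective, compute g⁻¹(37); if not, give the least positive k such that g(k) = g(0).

Recall that injectivity means: for all s, t in the domain, g(s) = g(t) implies s = t.
Suppose g(s) = g(t) in ℤ/43ℤ. Then 26s + 14 ≡ 26t + 14 (mod 43), thus 26(s − t) ≡ 0 (mod 43).
Since gcd(26, 43) = 1, 26 is invertible modulo 43, hence s − t ≡ 0 (mod 43), i.e. s = t.
Hence g is injective.
We now compute 26⁻¹ mod 43 explicitly. Euclid's algorithm: 43 = 1·26 + 17, 26 = 1·17 + 9, 17 = 1·9 + 8, 9 = 1·8 + 1; back-substituting gives 1 = 5·26 − 3·43, so 26⁻¹ ≡ 5 (mod 43).
Since g is injective, we find g⁻¹(37): we need 26x ≡ 37 − 14 ≡ 23 (mod 43). Using 26⁻¹ = 5: x ≡ 5·23 = 115 = 2·43 + 29, so x = 29.
Check: g(29) = 26·29 + 14 = 768 = 17·43 + 37 ≡ 37 (mod 43).

29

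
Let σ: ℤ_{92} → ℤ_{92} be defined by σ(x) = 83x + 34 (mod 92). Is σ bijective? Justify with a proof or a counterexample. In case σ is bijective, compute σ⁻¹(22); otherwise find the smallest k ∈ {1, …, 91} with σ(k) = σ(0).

If σ(x_1) = σ(x_2), then 83x_1 ≡ 83x_2 (mod 92). Because gcd(83, 92) = 1, we may cancel 83 to get x_1 ≡ x_2 (mod 92).
We now compute 83⁻¹ mod 92 explicitly. Euclid's algorithm: 92 = 1·83 + 9, 83 = 9·9 + 2, 9 = 4·2 + 1; back-substituting gives 1 = 51·83 − 46·92, so 83⁻¹ ≡ 51 (mod 92).
For any y ∈ ℤ_{92}, x = 51(y − 34) mod 92 satisfies σ(x) = 83·51(y − 34) + 34 ≡ y (since 83·51 ≡ 1 mod 92). So every y has a preimage.
Therefore σ is bijective.
Since σ is bijective, we find σ⁻¹(22): we need 83x ≡ 22 − 34 ≡ 80 (mod 92). Using 83⁻¹ = 51: x ≡ 51·80 = 4080 = 44·92 + 32, so x = 32.
Check: σ(32) = 83·32 + 34 = 2690 = 29·92 + 22 ≡ 22 (mod 92).

32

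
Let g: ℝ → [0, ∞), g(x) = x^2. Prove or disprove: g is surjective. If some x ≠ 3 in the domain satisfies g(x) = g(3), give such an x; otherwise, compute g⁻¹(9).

-3

For any y ∈ [0, ∞), x = y^{1/2} ∈ ℝ satisfies x^2 = y, so g is surjective.
For the follow-up, such an x exists: taking x = −3 ∈ ℝ gives g(−3) = 9 = g(3) with −3 ≠ 3.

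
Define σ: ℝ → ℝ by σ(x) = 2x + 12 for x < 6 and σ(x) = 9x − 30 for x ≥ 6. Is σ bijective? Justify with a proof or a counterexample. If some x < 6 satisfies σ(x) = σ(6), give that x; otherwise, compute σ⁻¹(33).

7

Both pieces are strictly increasing (slopes 2 and 9), so each is injective on its own interval.
The left piece maps (−∞, 6) onto (−∞, 24); the right piece maps [6, ∞) onto [24, ∞).
Since 24 = 24, the images partition ℝ: σ is injective and surjective, hence bijective.
Because the two images are disjoint, no x < 6 has σ(x) = σ(6), so we compute σ⁻¹(33): 33 lies in [24, ∞), so solve 9x − 30 = 33: x = (33 + 30)/9 = 7.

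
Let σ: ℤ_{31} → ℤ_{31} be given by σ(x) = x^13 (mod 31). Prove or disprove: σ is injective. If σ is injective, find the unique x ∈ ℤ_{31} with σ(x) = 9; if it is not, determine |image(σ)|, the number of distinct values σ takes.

Since 31 is prime, the nonzero elements of ℤ_{31} form a cyclic group of order 30.
As gcd(13, 30) = 1, raising to the 13th power is a bijection on this group: if u^13 ≡ v^13 then (uv^{−1})^13 = 1, and the only element of order dividing gcd(13, 30) = 1 is 1, so u = v.
With σ(0) = 0 this makes σ injective on all of ℤ_{31}, hence bijective (finite equal-size domain and codomain). In particular σ is injective.
Since σ is injective, we find the preimage of 9. The inverse of x ↦ x^13 on (ℤ_{31})^× is x ↦ x^7, because 13·7 = 91 = 3·30 + 1 ≡ 1 (mod 30) and x^{30} = 1 for x ≠ 0 (Fermat). So σ⁻¹(9) = 9^7 mod 31.
Repeated squaring mod 31: 9^1 ≡ 9, 9^2 ≡ 9² = 81 ≡ 19, 9^4 ≡ 19² = 361 ≡ 20. Since 7 = 4 + 2 + 1, 9^7 ≡ 20·19·9: 20·19 = 380 ≡ 8, then 8·9 = 72 ≡ 10. So 9^7 ≡ 10 (mod 31).
Hence σ⁻¹(9) = 10.

10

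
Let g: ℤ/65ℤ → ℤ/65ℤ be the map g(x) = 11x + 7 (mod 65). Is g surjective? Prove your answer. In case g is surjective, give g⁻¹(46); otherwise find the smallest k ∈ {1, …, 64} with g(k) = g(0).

39

By definition, surjectivity means every element of the codomain has a preimage under g.
Since gcd(11, 65) = 1, 11 is invertible modulo 65. Euclid's algorithm: 65 = 5·11 + 10, 11 = 1·10 + 1; back-substituting gives 1 = 6·11 − 1·65, so 11⁻¹ ≡ 6 (mod 65).
Then y ↦ 6(y − 7) is a two-sided inverse to g, so every y ∈ ℤ/65ℤ has a preimage.
Therefore g is surjective.
Since g is surjective, we find g⁻¹(46): we need 11x ≡ 46 − 7 ≡ 39 (mod 65). Using 11⁻¹ = 6: x ≡ 6·39 = 234 = 3·65 + 39, so x = 39.
Check: g(39) = 11·39 + 7 = 436 = 6·65 + 46 ≡ 46 (mod 65).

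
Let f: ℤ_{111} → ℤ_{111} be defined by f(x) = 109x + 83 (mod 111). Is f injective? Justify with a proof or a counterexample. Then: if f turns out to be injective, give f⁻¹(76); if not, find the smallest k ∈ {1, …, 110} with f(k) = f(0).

59

Recall that f is injective when f(s) = f(t) forces s = t.
Suppose f(s) = f(t) in ℤ_{111}. Then 109s + 83 ≡ 109t + 83 (mod 111), therefore 109(s − t) ≡ 0 (mod 111).
Since gcd(109, 111) = 1, 109 is invertible modulo 111, therefore s − t ≡ 0 (mod 111), i.e. s = t.
Therefore f is injective.
We now compute 109⁻¹ mod 111 explicitly. Euclid's algorithm: 111 = 1·109 + 2, 109 = 54·2 + 1; back-substituting gives 1 = 55·109 − 54·111, so 109⁻¹ ≡ 55 (mod 111).
Since f is injective, we find f⁻¹(76): we need 109x ≡ 76 − 83 ≡ 104 (mod 111). Using 109⁻¹ = 55: x ≡ 55·104 = 5720 = 51·111 + 59, so x = 59.
Check: f(59) = 109·59 + 83 = 6514 = 58·111 + 76 ≡ 76 (mod 111).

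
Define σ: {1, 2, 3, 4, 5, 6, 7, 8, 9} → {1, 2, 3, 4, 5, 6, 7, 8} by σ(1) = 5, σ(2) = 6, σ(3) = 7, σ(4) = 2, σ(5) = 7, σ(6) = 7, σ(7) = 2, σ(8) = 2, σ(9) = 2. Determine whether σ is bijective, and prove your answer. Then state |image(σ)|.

σ(3) = 7 = σ(5) with 3 ≠ 5, so σ is not injective, hence not bijective.
The image of σ is {2, 5, 6, 7}, which has 4 elements.

4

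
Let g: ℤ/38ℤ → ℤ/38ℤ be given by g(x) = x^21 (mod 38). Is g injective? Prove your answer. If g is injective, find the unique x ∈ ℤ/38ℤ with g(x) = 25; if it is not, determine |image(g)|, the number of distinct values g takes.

14

g(4): Repeated squaring mod 38: 4^1 ≡ 4, 4^2 ≡ 4² = 16, 4^4 ≡ 16² = 256 ≡ 28, 4^8 ≡ 28² = 784 ≡ 24, 4^16 ≡ 24² = 576 ≡ 6. Since 21 = 16 + 4 + 1, 4^21 ≡ 6·28·4: 6·28 = 168 ≡ 16, then 16·4 = 64 ≡ 26. So 4^21 ≡ 26 (mod 38).
g(6): Repeated squaring mod 38: 6^1 ≡ 6, 6^2 ≡ 6² = 36, 6^4 ≡ 36² = 1296 ≡ 4, 6^8 ≡ 4² = 16, 6^16 ≡ 16² = 256 ≡ 28. Since 21 = 16 + 4 + 1, 6^21 ≡ 28·4·6: 28·4 = 112 ≡ 36, then 36·6 = 216 ≡ 26. So 6^21 ≡ 26 (mod 38).
So g(4) = g(6) = 26 while 4 ≠ 6, thus g is not injective.
Since g is not injective, we determine |image(g)|. Computing x^21 mod 38 for each x (by repeated squaring, reducing mod 38 at every step), the values g(0), g(1), …, g(37) are: 0, 1, 8, 27, 26, 11, 26, 1, 18, 7, 12, 1, 18, 31, 8, 31, 30, 11, 18, 19, 20, 27, 8, 7, 30, 7, 20, 37, 26, 31, 20, 37, 12, 27, 12, 11, 30, 37.
The distinct values are {0, 1, 7, 8, 11, 12, 18, 19, 20, 26, 27, 30, 31, 37}; there are 14 of them.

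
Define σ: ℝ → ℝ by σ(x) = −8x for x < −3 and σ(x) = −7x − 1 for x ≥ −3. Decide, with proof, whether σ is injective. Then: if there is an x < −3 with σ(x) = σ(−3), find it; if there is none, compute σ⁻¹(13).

-2

Both pieces are strictly decreasing (slopes −8 and −7), so each is injective on its own interval.
The left piece maps (−∞, −3) onto (24, ∞); the right piece maps [−3, ∞) onto (−∞, 20].
These images are disjoint, so no value is attained by both pieces. Therefore σ is injective.
Because the two images are disjoint, no x < −3 has σ(x) = σ(−3), so we compute σ⁻¹(13): 13 lies in (−∞, 20], so solve −7x − 1 = 13: x = (13 + 1)/(−7) = −2.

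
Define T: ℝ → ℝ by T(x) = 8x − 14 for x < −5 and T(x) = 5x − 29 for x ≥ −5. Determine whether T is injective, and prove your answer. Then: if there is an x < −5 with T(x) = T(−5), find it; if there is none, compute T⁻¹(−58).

Both pieces are strictly increasing (slopes 8 and 5), so each is injective on its own interval.
The left piece maps (−∞, −5) onto (−∞, −54); the right piece maps [−5, ∞) onto [−54, ∞).
These images are disjoint, so no value is attained by both pieces. Therefore T is injective.
Because the two images are disjoint, no x < −5 has T(x) = T(−5), so we compute T⁻¹(−58): −58 lies in (−∞, −54), so solve 8x − 14 = −58: x = (−58 + 14)/8 = −11/2.

-11/2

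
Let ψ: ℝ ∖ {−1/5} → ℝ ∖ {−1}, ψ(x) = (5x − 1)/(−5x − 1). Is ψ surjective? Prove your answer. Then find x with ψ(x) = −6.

For any y ≠ −1, solving y(−5x − 1) = 5x − 1 for x gives a well-defined x ≠ −1/5. So ψ is surjective.
Solving ψ(x) = −6: cross-multiplying gives 5x − 1 = −6(−5x − 1), which rearranges to −25x = 7, so x = −7/25.

-7/25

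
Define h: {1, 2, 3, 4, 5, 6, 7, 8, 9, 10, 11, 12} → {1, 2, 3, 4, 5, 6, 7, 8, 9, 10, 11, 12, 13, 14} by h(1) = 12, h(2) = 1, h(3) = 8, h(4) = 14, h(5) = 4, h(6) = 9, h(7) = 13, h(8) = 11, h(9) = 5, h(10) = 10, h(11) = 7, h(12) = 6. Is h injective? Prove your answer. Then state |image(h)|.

The values h(1), …, h(12) are 12, 1, 8, 14, 4, 9, 13, 11, 5, 10, 7, 6 — all distinct.
So h(u) = h(v) only when u = v, and h is injective.
The image of h is {1, 4, 5, 6, 7, 8, 9, 10, 11, 12, 13, 14}, which has 12 elements.

12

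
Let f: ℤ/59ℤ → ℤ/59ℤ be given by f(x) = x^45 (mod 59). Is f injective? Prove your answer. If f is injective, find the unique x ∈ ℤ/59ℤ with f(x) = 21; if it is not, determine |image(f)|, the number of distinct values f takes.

22

Since 59 is prime, the nonzero elements of ℤ/59ℤ form a cyclic group of order 58.
As gcd(45, 58) = 1, raising to the 45th power is a bijection on this group: if a^45 ≡ b^45 then (ab^{−1})^45 = 1, and the only element of order dividing gcd(45, 58) = 1 is 1, so a = b.
With f(0) = 0 this makes f injective on all of ℤ/59ℤ, hence bijective (finite equal-size domain and codomain). In particular f is injective.
Since f is injective, we find the preimage of 21. The inverse of x ↦ x^45 on (ℤ/59ℤ)^× is x ↦ x^49, because 45·49 = 2205 = 38·58 + 1 ≡ 1 (mod 58) and x^{58} = 1 for x ≠ 0 (Fermat). So f⁻¹(21) = 21^49 mod 59.
Repeated squaring mod 59: 21^1 ≡ 21, 21^2 ≡ 21² = 441 ≡ 28, 21^4 ≡ 28² = 784 ≡ 17, 21^8 ≡ 17² = 289 ≡ 53, 21^16 ≡ 53² = 2809 ≡ 36, 21^32 ≡ 36² = 1296 ≡ 57. Since 49 = 32 + 16 + 1, 21^49 ≡ 57·36·21: 57·36 = 2052 ≡ 46, then 46·21 = 966 ≡ 22. So 21^49 ≡ 22 (mod 59).
Hence f⁻¹(21) = 22.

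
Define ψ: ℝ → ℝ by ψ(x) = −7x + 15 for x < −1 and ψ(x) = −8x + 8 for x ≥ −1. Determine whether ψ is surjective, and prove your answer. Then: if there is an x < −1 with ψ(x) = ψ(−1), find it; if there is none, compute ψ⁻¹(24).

-9/7

Both pieces are strictly decreasing (slopes −7 and −8), so each is injective on its own interval.
The left piece maps (−∞, −1) onto (22, ∞); the right piece maps [−1, ∞) onto (−∞, 16].
The union (22, ∞) ∪ (−∞, 16] omits the interval between 22 and 16; in particular 22 has no preimage. So ψ is not surjective.
Because the two images are disjoint, no x < −1 has ψ(x) = ψ(−1), so we compute ψ⁻¹(24): 24 lies in (22, ∞), so solve −7x + 15 = 24: x = (24 − 15)/(−7) = −9/7.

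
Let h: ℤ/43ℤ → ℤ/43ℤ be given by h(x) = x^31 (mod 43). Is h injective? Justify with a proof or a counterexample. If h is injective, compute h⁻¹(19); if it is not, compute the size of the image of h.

5

Since 43 is prime, the nonzero elements of ℤ/43ℤ form a cyclic group of order 42.
As gcd(31, 42) = 1, raising to the 31st power is a bijection on this group: if x_1^31 ≡ x_2^31 then (x_1x_2^{−1})^31 = 1, and the only element of order dividing gcd(31, 42) = 1 is 1, so x_1 = x_2.
With h(0) = 0 this makes h injective on all of ℤ/43ℤ, hence bijective (finite equal-size domain and codomain). In particular h is injective.
Since h is injective, we find the preimage of 19. The inverse of x ↦ x^31 on (ℤ/43ℤ)^× is x ↦ x^19, because 31·19 = 589 = 14·42 + 1 ≡ 1 (mod 42) and x^{42} = 1 for x ≠ 0 (Fermat). So h⁻¹(19) = 19^19 mod 43.
Repeated squaring mod 43: 19^1 ≡ 19, 19^2 ≡ 19² = 361 ≡ 17, 19^4 ≡ 17² = 289 ≡ 31, 19^8 ≡ 31² = 961 ≡ 15, 19^16 ≡ 15² = 225 ≡ 10. Since 19 = 16 + 2 + 1, 19^19 ≡ 10·17·19: 10·17 = 170 ≡ 41, then 41·19 = 779 ≡ 5. So 19^19 ≡ 5 (mod 43).
Hence h⁻¹(19) = 5.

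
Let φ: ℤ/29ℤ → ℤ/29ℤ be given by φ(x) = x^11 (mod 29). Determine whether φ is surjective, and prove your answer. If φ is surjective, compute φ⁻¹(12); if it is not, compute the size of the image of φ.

Since 29 is prime, the nonzero elements of ℤ/29ℤ form a cyclic group of order 28.
As gcd(11, 28) = 1, raising to the 11th power is a bijection on this group: if u^11 ≡ v^11 then (uv^{−1})^11 = 1, and the only element of order dividing gcd(11, 28) = 1 is 1, so u = v.
With φ(0) = 0 this makes φ injective on all of ℤ/29ℤ, hence bijective (finite equal-size domain and codomain). In particular φ is surjective.
Since φ is surjective, we find the preimage of 12. The inverse of x ↦ x^11 on (ℤ/29ℤ)^× is x ↦ x^23, because 11·23 = 253 = 9·28 + 1 ≡ 1 (mod 28) and x^{28} = 1 for x ≠ 0 (Fermat). So φ⁻¹(12) = 12^23 mod 29.
Repeated squaring mod 29: 12^1 ≡ 12, 12^2 ≡ 12² = 144 ≡ 28, 12^4 ≡ 28² = 784 ≡ 1, 12^8 ≡ 1² = 1, 12^16 ≡ 1² = 1. Since 23 = 16 + 4 + 2 + 1, 12^23 ≡ 1·1·28·12: 1·1 = 1, then 1·28 = 28, then 28·12 = 336 ≡ 17. So 12^23 ≡ 17 (mod 29).
Hence φ⁻¹(12) = 17.

17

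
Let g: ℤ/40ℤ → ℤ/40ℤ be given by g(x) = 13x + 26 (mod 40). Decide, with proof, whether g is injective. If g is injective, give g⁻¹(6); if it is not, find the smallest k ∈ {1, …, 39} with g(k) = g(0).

20

Suppose g(x_1) = g(x_2) in ℤ/40ℤ. Then 13x_1 + 26 ≡ 13x_2 + 26 (mod 40), thus 13(x_1 − x_2) ≡ 0 (mod 40).
Since gcd(13, 40) = 1, 13 is invertible modulo 40, therefore x_1 − x_2 ≡ 0 (mod 40), i.e. x_1 = x_2.
Therefore g is injective.
We now compute 13⁻¹ mod 40 explicitly. Euclid's algorithm: 40 = 3·13 + 1; back-substituting gives 1 = 37·13 − 12·40, so 13⁻¹ ≡ 37 (mod 40).
Since g is injective, we compute g⁻¹(6): solve 13x + 26 ≡ 6 (mod 40), i.e. 13x ≡ 20 (mod 40).
Multiplying by 13⁻¹ = 37 gives x ≡ 37·20 = 740 = 18·40 + 20 ≡ 20 (mod 40).
Check: g(20) = 13·20 + 26 = 286 = 7·40 + 6 ≡ 6 (mod 40).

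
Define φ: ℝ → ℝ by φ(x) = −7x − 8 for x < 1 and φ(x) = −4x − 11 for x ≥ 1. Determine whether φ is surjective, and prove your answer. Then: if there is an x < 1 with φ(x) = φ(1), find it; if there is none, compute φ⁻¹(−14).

Both pieces are strictly decreasing (slopes −7 and −4), so each is injective on its own interval.
The left piece maps (−∞, 1) onto (−15, ∞); the right piece maps [1, ∞) onto (−∞, −15].
These images together cover ℝ, so φ is surjective.
Because the two images are disjoint, no x < 1 has φ(x) = φ(1), so we compute φ⁻¹(−14): −14 lies in (−15, ∞), so solve −7x − 8 = −14: x = (−14 + 8)/(−7) = 6/7.

6/7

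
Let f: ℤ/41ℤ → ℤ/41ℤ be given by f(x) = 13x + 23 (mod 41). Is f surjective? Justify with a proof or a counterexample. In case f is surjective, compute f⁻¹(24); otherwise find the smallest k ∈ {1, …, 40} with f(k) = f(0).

19

Since gcd(13, 41) = 1, 13 is invertible modulo 41. Euclid's algorithm: 41 = 3·13 + 2, 13 = 6·2 + 1; back-substituting gives 1 = 19·13 − 6·41, so 13⁻¹ ≡ 19 (mod 41).
For any y ∈ ℤ/41ℤ, x = 19(y − 23) mod 41 satisfies f(x) = 13·19(y − 23) + 23 ≡ y (since 13·19 ≡ 1 mod 41). So every y has a preimage.
Hence f is surjective.
Since f is surjective, we compute f⁻¹(24): solve 13x + 23 ≡ 24 (mod 41), i.e. 13x ≡ 1 (mod 41).
Multiplying by 13⁻¹ = 19 gives x ≡ 19·1 = 19 ≡ 19 (mod 41).
Check: f(19) = 13·19 + 23 = 270 = 6·41 + 24 ≡ 24 (mod 41).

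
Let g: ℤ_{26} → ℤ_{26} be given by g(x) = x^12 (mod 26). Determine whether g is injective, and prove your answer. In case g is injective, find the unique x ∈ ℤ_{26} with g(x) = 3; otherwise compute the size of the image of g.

4

g(1) = 1^12 = 1.
g(3): Repeated squaring mod 26: 3^1 ≡ 3, 3^2 ≡ 3² = 9, 3^4 ≡ 9² = 81 ≡ 3, 3^8 ≡ 3² = 9. Since 12 = 8 + 4, 3^12 ≡ 9·3: 9·3 = 27 ≡ 1. So 3^12 ≡ 1 (mod 26).
So g(1) = g(3) = 1 while 1 ≠ 3, thus g is not injective.
Since g is not injective, we determine |image(g)|. Computing x^12 mod 26 for each x (by repeated squaring, reducing mod 26 at every step), the values g(0), g(1), …, g(25) are: 0, 1, 14, 1, 14, 1, 14, 1, 14, 1, 14, 1, 14, 13, 14, 1, 14, 1, 14, 1, 14, 1, 14, 1, 14, 1.
The distinct values are {0, 1, 13, 14}; there are 4 of them.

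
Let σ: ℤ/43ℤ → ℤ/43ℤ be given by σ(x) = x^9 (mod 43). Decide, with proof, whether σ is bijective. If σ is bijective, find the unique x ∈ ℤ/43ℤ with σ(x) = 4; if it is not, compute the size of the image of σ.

15

σ(1) = 1^9 = 1.
σ(6): Repeated squaring mod 43: 6^1 ≡ 6, 6^2 ≡ 6² = 36, 6^4 ≡ 36² = 1296 ≡ 6, 6^8 ≡ 6² = 36. Since 9 = 8 + 1, 6^9 ≡ 36·6: 36·6 = 216 ≡ 1. So 6^9 ≡ 1 (mod 43).
So σ(1) = σ(6) = 1 while 1 ≠ 6, thus σ is not injective, hence not bijective.
Since σ is not bijective, we determine |image(σ)|. Computing x^9 mod 43 for each x (by repeated squaring, reducing mod 43 at every step), the values σ(0), σ(1), …, σ(42) are: 0, 1, 39, 32, 16, 22, 1, 42, 22, 35, 41, 35, 39, 21, 4, 16, 41, 41, 32, 27, 8, 11, 32, 35, 16, 11, 2, 2, 27, 39, 22, 4, 8, 2, 8, 21, 1, 42, 21, 27, 11, 4, 42.
The distinct values are {0, 1, 2, 4, 8, 11, 16, 21, 22, 27, 32, 35, 39, 41, 42}; there are 15 of them.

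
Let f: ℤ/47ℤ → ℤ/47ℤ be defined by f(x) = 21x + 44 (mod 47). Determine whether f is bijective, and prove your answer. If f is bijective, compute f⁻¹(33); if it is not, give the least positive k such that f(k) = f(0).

42

Recall: f is injective if f(a) = f(b) implies a = b.
If f(a) = f(b), then 21a ≡ 21b (mod 47). Because gcd(21, 47) = 1, we may cancel 21 to get a ≡ b (mod 47).
We now compute 21⁻¹ mod 47 explicitly. Euclid's algorithm: 47 = 2·21 + 5, 21 = 4·5 + 1; back-substituting gives 1 = 9·21 − 4·47, so 21⁻¹ ≡ 9 (mod 47).
Then y ↦ 9(y − 44) is a two-sided inverse to f, so every y ∈ ℤ/47ℤ has a preimage.
So f is bijective.
Since f is bijective, we compute f⁻¹(33): solve 21x + 44 ≡ 33 (mod 47), i.e. 21x ≡ 36 (mod 47).
Multiplying by 21⁻¹ = 9 gives x ≡ 9·36 = 324 = 6·47 + 42 ≡ 42 (mod 47).
Check: f(42) = 21·42 + 44 = 926 = 19·47 + 33 ≡ 33 (mod 47).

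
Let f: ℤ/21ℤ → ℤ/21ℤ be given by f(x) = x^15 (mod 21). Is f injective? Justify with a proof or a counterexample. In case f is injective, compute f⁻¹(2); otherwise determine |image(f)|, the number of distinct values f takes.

f(1) = 1^15 = 1.
f(4): Repeated squaring mod 21: 4^1 ≡ 4, 4^2 ≡ 4² = 16, 4^4 ≡ 16² = 256 ≡ 4, 4^8 ≡ 4² = 16. Since 15 = 8 + 4 + 2 + 1, 4^15 ≡ 16·4·16·4: 16·4 = 64 ≡ 1, then 1·16 = 16, then 16·4 = 64 ≡ 1. So 4^15 ≡ 1 (mod 21).
So f(1) = f(4) = 1 while 1 ≠ 4, so f is not injective.
Since f is not injective, we determine |image(f)|. Computing x^15 mod 21 for each x (by repeated squaring, reducing mod 21 at every step), the values f(0), f(1), …, f(20) are: 0, 1, 8, 6, 1, 20, 6, 7, 8, 15, 13, 8, 6, 13, 14, 15, 1, 20, 15, 13, 20.
The distinct values are {0, 1, 6, 7, 8, 13, 14, 15, 20}; there are 9 of them.

9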